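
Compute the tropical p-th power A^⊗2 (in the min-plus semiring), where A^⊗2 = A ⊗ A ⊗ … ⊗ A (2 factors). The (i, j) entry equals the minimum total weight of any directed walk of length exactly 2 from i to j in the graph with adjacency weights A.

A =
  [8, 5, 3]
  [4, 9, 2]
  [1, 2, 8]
A^⊗2 =
  [4, 5, 7]
  [3, 4, 7]
  [6, 6, 4]

Each entry (A^⊗2)_ij equals the minimum over all length-2 walks i = v_0 → v_1 → … → v_2 = j of Σ_t A[v_t][v_{t+1}]. For example, for (i, j) = (0, 2) we minimise over 3 possible intermediate vertex sequences; the minimum is 7, attained along the walk 0 → 1 → 2.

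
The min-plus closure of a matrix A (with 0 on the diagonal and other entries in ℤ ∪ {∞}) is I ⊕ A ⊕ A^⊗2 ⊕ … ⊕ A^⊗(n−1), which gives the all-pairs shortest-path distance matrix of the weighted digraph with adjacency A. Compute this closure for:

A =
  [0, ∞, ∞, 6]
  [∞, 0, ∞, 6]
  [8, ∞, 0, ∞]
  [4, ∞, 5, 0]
Closure =
  [0, ∞, 11, 6]
  [10, 0, 11, 6]
  [8, ∞, 0, 14]
  [4, ∞, 5, 0]

This is the Floyd-Warshall all-pairs shortest-path computation. For each intermediate vertex k = 0, 1, …, 3, update dist[i][j] ← min(dist[i][j], dist[i][k] + dist[k][j]). The final matrix gives, for each (i, j), the minimum total weight of any directed path from i to j (possibly empty when i = j).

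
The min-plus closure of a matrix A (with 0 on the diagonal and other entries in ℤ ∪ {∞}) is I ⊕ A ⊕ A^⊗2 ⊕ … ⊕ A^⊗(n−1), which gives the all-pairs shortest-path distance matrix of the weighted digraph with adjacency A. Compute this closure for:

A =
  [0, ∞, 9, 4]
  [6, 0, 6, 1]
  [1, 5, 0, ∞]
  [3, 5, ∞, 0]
Closure =
  [0, 9, 9, 4]
  [4, 0, 6, 1]
  [1, 5, 0, 5]
  [3, 5, 11, 0]

This is the Floyd-Warshall all-pairs shortest-path computation. For each intermediate vertex k = 0, 1, …, 3, update dist[i][j] ← min(dist[i][j], dist[i][k] + dist[k][j]). The final matrix gives, for each (i, j), the minimum total weight of any directed path from i to j (possibly empty when i = j).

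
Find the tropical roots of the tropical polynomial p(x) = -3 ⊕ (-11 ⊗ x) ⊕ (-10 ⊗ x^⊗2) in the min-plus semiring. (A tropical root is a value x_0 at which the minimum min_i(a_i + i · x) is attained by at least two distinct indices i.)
Roots: {-1, 8}

Each tropical root is a break point of the lower envelope of the lines y = a_i + i · x (there are 3 lines, with slopes 0, 1, ..., 2). Only the lines that attain the minimum somewhere contribute to roots; other lines are dominated. Here the surviving (envelope) indices are i = 2, i = 1, i = 0.
Intersections between consecutive envelope lines give the roots: for adjacent envelope indices i < j the intersection is x = (a_i − a_j) / (j − i). Reading off the sorted break points: {-1, 8}.
Verification: at each break x_0, at least two indices attain the minimum of min_i(a_i + i · x_0).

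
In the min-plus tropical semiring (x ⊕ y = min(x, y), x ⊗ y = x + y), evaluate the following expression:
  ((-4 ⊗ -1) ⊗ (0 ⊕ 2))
((-4 ⊗ -1) ⊗ (0 ⊕ 2)) = -5

Expand innermost to outermost. Recall ⊕ takes the minimum of its arguments and ⊗ takes their sum. Working out the expression ((-4 ⊗ -1) ⊗ (0 ⊕ 2)) gives -5.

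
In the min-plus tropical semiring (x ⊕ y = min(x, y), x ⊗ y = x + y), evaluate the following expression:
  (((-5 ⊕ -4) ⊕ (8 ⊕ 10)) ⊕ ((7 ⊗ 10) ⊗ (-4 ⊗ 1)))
(((-5 ⊕ -4) ⊕ (8 ⊕ 10)) ⊕ ((7 ⊗ 10) ⊗ (-4 ⊗ 1))) = -5

Expand innermost to outermost. Recall ⊕ takes the minimum of its arguments and ⊗ takes their sum. Working out the expression (((-5 ⊕ -4) ⊕ (8 ⊕ 10)) ⊕ ((7 ⊗ 10) ⊗ (-4 ⊗ 1))) gives -5.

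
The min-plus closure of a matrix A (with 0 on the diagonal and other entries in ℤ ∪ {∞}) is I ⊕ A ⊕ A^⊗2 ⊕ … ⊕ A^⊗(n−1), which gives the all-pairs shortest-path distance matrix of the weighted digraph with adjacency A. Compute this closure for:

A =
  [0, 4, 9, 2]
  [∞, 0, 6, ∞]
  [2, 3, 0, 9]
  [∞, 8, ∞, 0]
Closure =
  [0, 4, 9, 2]
  [8, 0, 6, 10]
  [2, 3, 0, 4]
  [16, 8, 14, 0]

This is the Floyd-Warshall all-pairs shortest-path computation. For each intermediate vertex k = 0, 1, …, 3, update dist[i][j] ← min(dist[i][j], dist[i][k] + dist[k][j]). The final matrix gives, for each (i, j), the minimum total weight of any directed path from i to j (possibly empty when i = j).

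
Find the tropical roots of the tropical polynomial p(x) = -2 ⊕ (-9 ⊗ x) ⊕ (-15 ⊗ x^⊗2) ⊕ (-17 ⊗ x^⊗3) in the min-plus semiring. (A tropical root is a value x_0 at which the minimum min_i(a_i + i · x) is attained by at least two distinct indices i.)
Roots: {2, 6, 7}

Each tropical root is a break point of the lower envelope of the lines y = a_i + i · x (there are 4 lines, with slopes 0, 1, ..., 3). Only the lines that attain the minimum somewhere contribute to roots; other lines are dominated. Here the surviving (envelope) indices are i = 3, i = 2, i = 1, i = 0.
Intersections between consecutive envelope lines give the roots: for adjacent envelope indices i < j the intersection is x = (a_i − a_j) / (j − i). Reading off the sorted break points: {2, 6, 7}.
Verification: at each break x_0, at least two indices attain the minimum of min_i(a_i + i · x_0).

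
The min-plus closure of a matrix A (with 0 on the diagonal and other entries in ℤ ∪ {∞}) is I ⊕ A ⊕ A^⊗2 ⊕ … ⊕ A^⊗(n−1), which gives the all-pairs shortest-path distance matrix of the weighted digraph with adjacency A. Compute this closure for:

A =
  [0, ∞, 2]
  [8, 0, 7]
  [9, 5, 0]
Closure =
  [0, 7, 2]
  [8, 0, 7]
  [9, 5, 0]

This is the Floyd-Warshall all-pairs shortest-path computation. For each intermediate vertex k = 0, 1, …, 2, update dist[i][j] ← min(dist[i][j], dist[i][k] + dist[k][j]). The final matrix gives, for each (i, j), the minimum total weight of any directed path from i to j (possibly empty when i = j).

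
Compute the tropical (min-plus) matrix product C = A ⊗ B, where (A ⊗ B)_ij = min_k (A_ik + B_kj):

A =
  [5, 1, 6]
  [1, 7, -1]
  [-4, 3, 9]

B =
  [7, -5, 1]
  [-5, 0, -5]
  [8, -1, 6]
A ⊗ B =
  [-4, 0, -4]
  [2, -4, 2]
  [-2, -9, -3]

Apply the min-plus product entry-by-entry:
  C[0][0] = min over k of (A[0][0] + B[0][0] = 5 + 7 = 12, A[0][1] + B[1][0] = 1 + -5 = -4, A[0][2] + B[2][0] = 6 + 8 = 14) = -4 (attained at k = 1)
  C[0][1] = min over k of (A[0][0] + B[0][1] = 5 + -5 = 0, A[0][1] + B[1][1] = 1 + 0 = 1, A[0][2] + B[2][1] = 6 + -1 = 5) = 0 (attained at k = 0)
  C[0][2] = min over k of (A[0][0] + B[0][2] = 5 + 1 = 6, A[0][1] + B[1][2] = 1 + -5 = -4, A[0][2] + B[2][2] = 6 + 6 = 12) = -4 (attained at k = 1)
  C[1][0] = min over k of (A[1][0] + B[0][0] = 1 + 7 = 8, A[1][1] + B[1][0] = 7 + -5 = 2, A[1][2] + B[2][0] = -1 + 8 = 7) = 2 (attained at k = 1)
  C[1][1] = min over k of (A[1][0] + B[0][1] = 1 + -5 = -4, A[1][1] + B[1][1] = 7 + 0 = 7, A[1][2] + B[2][1] = -1 + -1 = -2) = -4 (attained at k = 0)
  C[1][2] = min over k of (A[1][0] + B[0][2] = 1 + 1 = 2, A[1][1] + B[1][2] = 7 + -5 = 2, A[1][2] + B[2][2] = -1 + 6 = 5) = 2 (attained at k = 0)
  C[2][0] = min over k of (A[2][0] + B[0][0] = -4 + 7 = 3, A[2][1] + B[1][0] = 3 + -5 = -2, A[2][2] + B[2][0] = 9 + 8 = 17) = -2 (attained at k = 1)
  C[2][1] = min over k of (A[2][0] + B[0][1] = -4 + -5 = -9, A[2][1] + B[1][1] = 3 + 0 = 3, A[2][2] + B[2][1] = 9 + -1 = 8) = -9 (attained at k = 0)
  C[2][2] = min over k of (A[2][0] + B[0][2] = -4 + 1 = -3, A[2][1] + B[1][2] = 3 + -5 = -2, A[2][2] + B[2][2] = 9 + 6 = 15) = -3 (attained at k = 0)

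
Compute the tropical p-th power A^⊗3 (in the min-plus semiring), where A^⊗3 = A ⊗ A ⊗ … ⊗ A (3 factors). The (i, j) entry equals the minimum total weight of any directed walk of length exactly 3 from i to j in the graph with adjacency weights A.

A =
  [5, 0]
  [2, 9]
A^⊗3 =
  [7, 2]
  [4, 7]

Each entry (A^⊗3)_ij equals the minimum over all length-3 walks i = v_0 → v_1 → … → v_3 = j of Σ_t A[v_t][v_{t+1}]. For example, for (i, j) = (0, 1) we minimise over 4 possible intermediate vertex sequences; the minimum is 2, attained along the walk 0 → 1 → 0 → 1.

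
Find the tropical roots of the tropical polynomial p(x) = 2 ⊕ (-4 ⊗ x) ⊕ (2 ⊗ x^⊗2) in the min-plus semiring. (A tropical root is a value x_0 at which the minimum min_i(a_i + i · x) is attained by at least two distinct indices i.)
Roots: {-6, 6}

Each tropical root is a break point of the lower envelope of the lines y = a_i + i · x (there are 3 lines, with slopes 0, 1, ..., 2). Only the lines that attain the minimum somewhere contribute to roots; other lines are dominated. Here the surviving (envelope) indices are i = 2, i = 1, i = 0.
Intersections between consecutive envelope lines give the roots: for adjacent envelope indices i < j the intersection is x = (a_i − a_j) / (j − i). Reading off the sorted break points: {-6, 6}.
Verification: at each break x_0, at least two indices attain the minimum of min_i(a_i + i · x_0).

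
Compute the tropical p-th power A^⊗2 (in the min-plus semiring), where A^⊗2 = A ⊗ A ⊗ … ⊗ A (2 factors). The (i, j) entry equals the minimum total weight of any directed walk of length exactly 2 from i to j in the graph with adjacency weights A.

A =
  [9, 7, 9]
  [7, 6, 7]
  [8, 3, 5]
A^⊗2 =
  [14, 12, 14]
  [13, 10, 12]
  [10, 8, 10]

Each entry (A^⊗2)_ij equals the minimum over all length-2 walks i = v_0 → v_1 → … → v_2 = j of Σ_t A[v_t][v_{t+1}]. For example, for (i, j) = (0, 2) we minimise over 3 possible intermediate vertex sequences; the minimum is 14, attained along the walk 0 → 1 → 2.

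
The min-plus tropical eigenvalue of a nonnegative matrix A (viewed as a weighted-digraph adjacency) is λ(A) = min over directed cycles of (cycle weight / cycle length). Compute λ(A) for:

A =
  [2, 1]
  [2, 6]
λ(A) = 3/2

Enumerate directed cycles and compute their means (weight / length). Sample:
  cycle 0 → 0: weight = 2, length = 1, mean = 2/1 ≈ 2.000
  cycle 1 → 1: weight = 6, length = 1, mean = 6/1 ≈ 6.000
  cycle 0 → 1 → 0: weight = 3, length = 2, mean = 3/2 ≈ 1.500
  cycle 1 → 0 → 1: weight = 3, length = 2, mean = 3/2 ≈ 1.500
Minimum mean = 1.500, attained e.g. along the cycle 0 → 1 → 0 with weight 3 and length 2. So λ(A) = 3/2 = 3/2.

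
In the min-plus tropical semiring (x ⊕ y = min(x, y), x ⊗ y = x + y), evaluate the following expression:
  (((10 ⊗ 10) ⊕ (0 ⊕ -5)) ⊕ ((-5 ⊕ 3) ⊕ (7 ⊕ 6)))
(((10 ⊗ 10) ⊕ (0 ⊕ -5)) ⊕ ((-5 ⊕ 3) ⊕ (7 ⊕ 6))) = -5

Expand innermost to outermost. Recall ⊕ takes the minimum of its arguments and ⊗ takes their sum. Working out the expression (((10 ⊗ 10) ⊕ (0 ⊕ -5)) ⊕ ((-5 ⊕ 3) ⊕ (7 ⊕ 6))) gives -5.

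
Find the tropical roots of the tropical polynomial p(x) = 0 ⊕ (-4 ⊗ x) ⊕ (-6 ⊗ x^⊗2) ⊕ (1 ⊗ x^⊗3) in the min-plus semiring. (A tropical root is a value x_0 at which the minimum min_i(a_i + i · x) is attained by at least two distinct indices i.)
Roots: {-7, 2, 4}

Each tropical root is a break point of the lower envelope of the lines y = a_i + i · x (there are 4 lines, with slopes 0, 1, ..., 3). Only the lines that attain the minimum somewhere contribute to roots; other lines are dominated. Here the surviving (envelope) indices are i = 3, i = 2, i = 1, i = 0.
Intersections between consecutive envelope lines give the roots: for adjacent envelope indices i < j the intersection is x = (a_i − a_j) / (j − i). Reading off the sorted break points: {-7, 2, 4}.
Verification: at each break x_0, at least two indices attain the minimum of min_i(a_i + i · x_0).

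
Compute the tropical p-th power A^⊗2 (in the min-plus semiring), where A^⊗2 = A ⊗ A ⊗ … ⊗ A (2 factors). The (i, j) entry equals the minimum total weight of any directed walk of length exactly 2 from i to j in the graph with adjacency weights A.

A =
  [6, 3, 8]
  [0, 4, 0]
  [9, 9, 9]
A^⊗2 =
  [3, 7, 3]
  [4, 3, 4]
  [9, 12, 9]

Each entry (A^⊗2)_ij equals the minimum over all length-2 walks i = v_0 → v_1 → … → v_2 = j of Σ_t A[v_t][v_{t+1}]. For example, for (i, j) = (0, 2) we minimise over 3 possible intermediate vertex sequences; the minimum is 3, attained along the walk 0 → 1 → 2.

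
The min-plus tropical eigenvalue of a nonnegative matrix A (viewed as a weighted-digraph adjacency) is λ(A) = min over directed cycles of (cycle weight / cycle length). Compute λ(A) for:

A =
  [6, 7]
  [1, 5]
λ(A) = 4

Enumerate directed cycles and compute their means (weight / length). Sample:
  cycle 0 → 0: weight = 6, length = 1, mean = 6/1 ≈ 6.000
  cycle 1 → 1: weight = 5, length = 1, mean = 5/1 ≈ 5.000
  cycle 0 → 1 → 0: weight = 8, length = 2, mean = 8/2 ≈ 4.000
  cycle 1 → 0 → 1: weight = 8, length = 2, mean = 8/2 ≈ 4.000
Minimum mean = 4.000, attained e.g. along the cycle 0 → 1 → 0 with weight 8 and length 2. So λ(A) = 8/2 = 4.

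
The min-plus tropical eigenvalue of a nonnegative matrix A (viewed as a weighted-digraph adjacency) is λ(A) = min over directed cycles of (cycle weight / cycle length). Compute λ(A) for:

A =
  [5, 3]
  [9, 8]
λ(A) = 5

Enumerate directed cycles and compute their means (weight / length). Sample:
  cycle 0 → 0: weight = 5, length = 1, mean = 5/1 ≈ 5.000
  cycle 1 → 1: weight = 8, length = 1, mean = 8/1 ≈ 8.000
  cycle 0 → 1 → 0: weight = 12, length = 2, mean = 12/2 ≈ 6.000
  cycle 1 → 0 → 1: weight = 12, length = 2, mean = 12/2 ≈ 6.000
Minimum mean = 5.000, attained e.g. along the cycle 0 → 0 with weight 5 and length 1. So λ(A) = 5/1 = 5.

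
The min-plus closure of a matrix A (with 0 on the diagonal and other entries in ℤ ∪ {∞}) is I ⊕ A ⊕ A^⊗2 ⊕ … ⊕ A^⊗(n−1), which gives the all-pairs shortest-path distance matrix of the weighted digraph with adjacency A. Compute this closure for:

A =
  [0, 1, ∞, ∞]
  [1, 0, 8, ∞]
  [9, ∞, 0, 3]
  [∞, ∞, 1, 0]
Closure =
  [0, 1, 9, 12]
  [1, 0, 8, 11]
  [9, 10, 0, 3]
  [10, 11, 1, 0]

This is the Floyd-Warshall all-pairs shortest-path computation. For each intermediate vertex k = 0, 1, …, 3, update dist[i][j] ← min(dist[i][j], dist[i][k] + dist[k][j]). The final matrix gives, for each (i, j), the minimum total weight of any directed path from i to j (possibly empty when i = j).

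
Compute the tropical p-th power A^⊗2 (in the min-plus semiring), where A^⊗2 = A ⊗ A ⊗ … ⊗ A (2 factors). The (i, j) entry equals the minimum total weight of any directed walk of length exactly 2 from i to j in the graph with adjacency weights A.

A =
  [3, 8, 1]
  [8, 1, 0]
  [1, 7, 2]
A^⊗2 =
  [2, 8, 3]
  [1, 2, 1]
  [3, 8, 2]

Each entry (A^⊗2)_ij equals the minimum over all length-2 walks i = v_0 → v_1 → … → v_2 = j of Σ_t A[v_t][v_{t+1}]. For example, for (i, j) = (0, 2) we minimise over 3 possible intermediate vertex sequences; the minimum is 3, attained along the walk 0 → 2 → 2.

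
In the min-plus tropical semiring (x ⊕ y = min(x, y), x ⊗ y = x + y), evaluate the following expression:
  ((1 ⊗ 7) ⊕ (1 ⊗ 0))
((1 ⊗ 7) ⊕ (1 ⊗ 0)) = 1

Expand innermost to outermost. Recall ⊕ takes the minimum of its arguments and ⊗ takes their sum. Working out the expression ((1 ⊗ 7) ⊕ (1 ⊗ 0)) gives 1.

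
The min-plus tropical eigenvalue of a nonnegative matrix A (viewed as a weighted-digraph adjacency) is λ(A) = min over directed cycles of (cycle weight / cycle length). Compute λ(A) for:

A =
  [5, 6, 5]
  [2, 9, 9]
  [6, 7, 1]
λ(A) = 1

Enumerate directed cycles and compute their means (weight / length). Sample:
  cycle 0 → 0: weight = 5, length = 1, mean = 5/1 ≈ 5.000
  cycle 1 → 1: weight = 9, length = 1, mean = 9/1 ≈ 9.000
  cycle 2 → 2: weight = 1, length = 1, mean = 1/1 ≈ 1.000
  cycle 0 → 1 → 0: weight = 8, length = 2, mean = 8/2 ≈ 4.000
  cycle 0 → 2 → 0: weight = 11, length = 2, mean = 11/2 ≈ 5.500
  cycle 1 → 0 → 1: weight = 8, length = 2, mean = 8/2 ≈ 4.000
Minimum mean = 1.000, attained e.g. along the cycle 2 → 2 with weight 1 and length 1. So λ(A) = 1/1 = 1.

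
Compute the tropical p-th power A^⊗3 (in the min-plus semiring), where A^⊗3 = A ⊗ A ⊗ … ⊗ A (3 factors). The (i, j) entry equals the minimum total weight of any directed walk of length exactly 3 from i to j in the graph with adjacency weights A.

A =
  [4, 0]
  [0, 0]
A^⊗3 =
  [0, 0]
  [0, 0]

Each entry (A^⊗3)_ij equals the minimum over all length-3 walks i = v_0 → v_1 → … → v_3 = j of Σ_t A[v_t][v_{t+1}]. For example, for (i, j) = (0, 1) we minimise over 4 possible intermediate vertex sequences; the minimum is 0, attained along the walk 0 → 1 → 0 → 1.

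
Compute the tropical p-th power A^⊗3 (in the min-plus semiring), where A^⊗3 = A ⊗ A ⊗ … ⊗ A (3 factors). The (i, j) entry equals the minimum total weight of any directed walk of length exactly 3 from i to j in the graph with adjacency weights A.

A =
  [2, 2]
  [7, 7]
A^⊗3 =
  [6, 6]
  [11, 11]

Each entry (A^⊗3)_ij equals the minimum over all length-3 walks i = v_0 → v_1 → … → v_3 = j of Σ_t A[v_t][v_{t+1}]. For example, for (i, j) = (0, 1) we minimise over 4 possible intermediate vertex sequences; the minimum is 6, attained along the walk 0 → 0 → 0 → 1.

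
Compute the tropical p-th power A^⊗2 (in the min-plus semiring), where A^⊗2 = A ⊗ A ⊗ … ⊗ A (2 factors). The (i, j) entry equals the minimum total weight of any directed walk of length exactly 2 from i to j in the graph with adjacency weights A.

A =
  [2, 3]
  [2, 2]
A^⊗2 =
  [4, 5]
  [4, 4]

Each entry (A^⊗2)_ij equals the minimum over all length-2 walks i = v_0 → v_1 → … → v_2 = j of Σ_t A[v_t][v_{t+1}]. For example, for (i, j) = (0, 1) we minimise over 2 possible intermediate vertex sequences; the minimum is 5, attained along the walk 0 → 0 → 1.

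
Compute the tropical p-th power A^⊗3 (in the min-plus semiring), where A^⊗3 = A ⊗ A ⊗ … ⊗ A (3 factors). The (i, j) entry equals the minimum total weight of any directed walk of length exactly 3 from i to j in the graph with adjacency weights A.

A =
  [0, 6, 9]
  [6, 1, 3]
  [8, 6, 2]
A^⊗3 =
  [0, 6, 9]
  [6, 3, 5]
  [8, 8, 6]

Each entry (A^⊗3)_ij equals the minimum over all length-3 walks i = v_0 → v_1 → … → v_3 = j of Σ_t A[v_t][v_{t+1}]. For example, for (i, j) = (0, 2) we minimise over 9 possible intermediate vertex sequences; the minimum is 9, attained along the walk 0 → 0 → 0 → 2.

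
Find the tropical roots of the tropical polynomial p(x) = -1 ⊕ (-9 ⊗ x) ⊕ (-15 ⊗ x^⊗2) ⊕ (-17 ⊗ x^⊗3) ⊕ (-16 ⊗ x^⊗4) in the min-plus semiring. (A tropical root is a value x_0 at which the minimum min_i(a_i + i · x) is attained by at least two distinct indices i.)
Roots: {-1, 2, 6, 8}

Each tropical root is a break point of the lower envelope of the lines y = a_i + i · x (there are 5 lines, with slopes 0, 1, ..., 4). Only the lines that attain the minimum somewhere contribute to roots; other lines are dominated. Here the surviving (envelope) indices are i = 4, i = 3, i = 2, i = 1, i = 0.
Intersections between consecutive envelope lines give the roots: for adjacent envelope indices i < j the intersection is x = (a_i − a_j) / (j − i). Reading off the sorted break points: {-1, 2, 6, 8}.
Verification: at each break x_0, at least two indices attain the minimum of min_i(a_i + i · x_0).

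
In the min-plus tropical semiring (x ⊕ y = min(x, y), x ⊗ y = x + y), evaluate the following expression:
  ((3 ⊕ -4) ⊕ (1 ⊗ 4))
((3 ⊕ -4) ⊕ (1 ⊗ 4)) = -4

Expand innermost to outermost. Recall ⊕ takes the minimum of its arguments and ⊗ takes their sum. Working out the expression ((3 ⊕ -4) ⊕ (1 ⊗ 4)) gives -4.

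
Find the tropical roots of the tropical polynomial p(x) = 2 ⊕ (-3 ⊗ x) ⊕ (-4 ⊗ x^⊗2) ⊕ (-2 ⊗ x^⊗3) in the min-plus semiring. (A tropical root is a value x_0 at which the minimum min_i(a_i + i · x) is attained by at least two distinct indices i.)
Roots: {-2, 1, 5}

Each tropical root is a break point of the lower envelope of the lines y = a_i + i · x (there are 4 lines, with slopes 0, 1, ..., 3). Only the lines that attain the minimum somewhere contribute to roots; other lines are dominated. Here the surviving (envelope) indices are i = 3, i = 2, i = 1, i = 0.
Intersections between consecutive envelope lines give the roots: for adjacent envelope indices i < j the intersection is x = (a_i − a_j) / (j − i). Reading off the sorted break points: {-2, 1, 5}.
Verification: at each break x_0, at least two indices attain the minimum of min_i(a_i + i · x_0).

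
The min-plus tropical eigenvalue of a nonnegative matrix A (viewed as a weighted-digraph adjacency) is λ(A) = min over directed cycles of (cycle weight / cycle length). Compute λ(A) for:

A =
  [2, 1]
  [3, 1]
λ(A) = 1

Enumerate directed cycles and compute their means (weight / length). Sample:
  cycle 0 → 0: weight = 2, length = 1, mean = 2/1 ≈ 2.000
  cycle 1 → 1: weight = 1, length = 1, mean = 1/1 ≈ 1.000
  cycle 0 → 1 → 0: weight = 4, length = 2, mean = 4/2 ≈ 2.000
  cycle 1 → 0 → 1: weight = 4, length = 2, mean = 4/2 ≈ 2.000
Minimum mean = 1.000, attained e.g. along the cycle 1 → 1 with weight 1 and length 1. So λ(A) = 1/1 = 1.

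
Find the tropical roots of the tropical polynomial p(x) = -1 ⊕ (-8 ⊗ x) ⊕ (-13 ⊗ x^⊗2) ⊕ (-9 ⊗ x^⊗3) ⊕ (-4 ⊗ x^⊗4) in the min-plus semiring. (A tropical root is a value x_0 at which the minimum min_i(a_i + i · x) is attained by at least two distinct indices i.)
Roots: {-5, -4, 5, 7}

Each tropical root is a break point of the lower envelope of the lines y = a_i + i · x (there are 5 lines, with slopes 0, 1, ..., 4). Only the lines that attain the minimum somewhere contribute to roots; other lines are dominated. Here the surviving (envelope) indices are i = 4, i = 3, i = 2, i = 1, i = 0.
Intersections between consecutive envelope lines give the roots: for adjacent envelope indices i < j the intersection is x = (a_i − a_j) / (j − i). Reading off the sorted break points: {-5, -4, 5, 7}.
Verification: at each break x_0, at least two indices attain the minimum of min_i(a_i + i · x_0).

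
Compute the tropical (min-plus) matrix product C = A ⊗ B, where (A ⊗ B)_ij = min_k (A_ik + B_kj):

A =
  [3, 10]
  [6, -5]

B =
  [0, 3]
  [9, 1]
A ⊗ B =
  [3, 6]
  [4, -4]

Apply the min-plus product entry-by-entry:
  C[0][0] = min over k of (A[0][0] + B[0][0] = 3 + 0 = 3, A[0][1] + B[1][0] = 10 + 9 = 19) = 3 (attained at k = 0)
  C[0][1] = min over k of (A[0][0] + B[0][1] = 3 + 3 = 6, A[0][1] + B[1][1] = 10 + 1 = 11) = 6 (attained at k = 0)
  C[1][0] = min over k of (A[1][0] + B[0][0] = 6 + 0 = 6, A[1][1] + B[1][0] = -5 + 9 = 4) = 4 (attained at k = 1)
  C[1][1] = min over k of (A[1][0] + B[0][1] = 6 + 3 = 9, A[1][1] + B[1][1] = -5 + 1 = -4) = -4 (attained at k = 1)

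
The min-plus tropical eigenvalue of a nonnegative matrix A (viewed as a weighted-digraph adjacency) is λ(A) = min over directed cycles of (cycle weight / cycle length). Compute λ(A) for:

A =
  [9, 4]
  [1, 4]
λ(A) = 5/2

Enumerate directed cycles and compute their means (weight / length). Sample:
  cycle 0 → 0: weight = 9, length = 1, mean = 9/1 ≈ 9.000
  cycle 1 → 1: weight = 4, length = 1, mean = 4/1 ≈ 4.000
  cycle 0 → 1 → 0: weight = 5, length = 2, mean = 5/2 ≈ 2.500
  cycle 1 → 0 → 1: weight = 5, length = 2, mean = 5/2 ≈ 2.500
Minimum mean = 2.500, attained e.g. along the cycle 0 → 1 → 0 with weight 5 and length 2. So λ(A) = 5/2 = 5/2.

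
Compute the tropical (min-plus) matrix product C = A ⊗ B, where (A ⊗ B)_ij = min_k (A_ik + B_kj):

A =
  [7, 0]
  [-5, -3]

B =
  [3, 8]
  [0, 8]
A ⊗ B =
  [0, 8]
  [-3, 3]

Apply the min-plus product entry-by-entry:
  C[0][0] = min over k of (A[0][0] + B[0][0] = 7 + 3 = 10, A[0][1] + B[1][0] = 0 + 0 = 0) = 0 (attained at k = 1)
  C[0][1] = min over k of (A[0][0] + B[0][1] = 7 + 8 = 15, A[0][1] + B[1][1] = 0 + 8 = 8) = 8 (attained at k = 1)
  C[1][0] = min over k of (A[1][0] + B[0][0] = -5 + 3 = -2, A[1][1] + B[1][0] = -3 + 0 = -3) = -3 (attained at k = 1)
  C[1][1] = min over k of (A[1][0] + B[0][1] = -5 + 8 = 3, A[1][1] + B[1][1] = -3 + 8 = 5) = 3 (attained at k = 0)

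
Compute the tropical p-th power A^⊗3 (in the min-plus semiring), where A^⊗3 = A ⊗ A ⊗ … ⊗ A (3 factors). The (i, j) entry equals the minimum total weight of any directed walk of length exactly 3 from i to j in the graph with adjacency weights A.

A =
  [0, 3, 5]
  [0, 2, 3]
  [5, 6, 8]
A^⊗3 =
  [0, 3, 5]
  [0, 3, 5]
  [5, 8, 10]

Each entry (A^⊗3)_ij equals the minimum over all length-3 walks i = v_0 → v_1 → … → v_3 = j of Σ_t A[v_t][v_{t+1}]. For example, for (i, j) = (0, 2) we minimise over 9 possible intermediate vertex sequences; the minimum is 5, attained along the walk 0 → 0 → 0 → 2.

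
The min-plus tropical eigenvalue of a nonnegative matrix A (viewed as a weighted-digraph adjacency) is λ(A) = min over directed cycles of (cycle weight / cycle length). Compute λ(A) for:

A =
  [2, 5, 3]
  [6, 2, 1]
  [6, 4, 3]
λ(A) = 2

Enumerate directed cycles and compute their means (weight / length). Sample:
  cycle 0 → 0: weight = 2, length = 1, mean = 2/1 ≈ 2.000
  cycle 1 → 1: weight = 2, length = 1, mean = 2/1 ≈ 2.000
  cycle 2 → 2: weight = 3, length = 1, mean = 3/1 ≈ 3.000
  cycle 0 → 1 → 0: weight = 11, length = 2, mean = 11/2 ≈ 5.500
  cycle 0 → 2 → 0: weight = 9, length = 2, mean = 9/2 ≈ 4.500
  cycle 1 → 0 → 1: weight = 11, length = 2, mean = 11/2 ≈ 5.500
Minimum mean = 2.000, attained e.g. along the cycle 0 → 0 with weight 2 and length 1. So λ(A) = 2/1 = 2.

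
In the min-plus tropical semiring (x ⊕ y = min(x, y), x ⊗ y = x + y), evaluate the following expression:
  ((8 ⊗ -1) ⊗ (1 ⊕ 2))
((8 ⊗ -1) ⊗ (1 ⊕ 2)) = 8

Expand innermost to outermost. Recall ⊕ takes the minimum of its arguments and ⊗ takes their sum. Working out the expression ((8 ⊗ -1) ⊗ (1 ⊕ 2)) gives 8.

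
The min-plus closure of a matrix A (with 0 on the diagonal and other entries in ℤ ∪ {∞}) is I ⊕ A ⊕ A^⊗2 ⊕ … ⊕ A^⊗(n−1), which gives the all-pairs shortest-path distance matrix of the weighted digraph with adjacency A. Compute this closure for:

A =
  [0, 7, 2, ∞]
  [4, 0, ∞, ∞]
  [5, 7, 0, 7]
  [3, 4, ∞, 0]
Closure =
  [0, 7, 2, 9]
  [4, 0, 6, 13]
  [5, 7, 0, 7]
  [3, 4, 5, 0]

This is the Floyd-Warshall all-pairs shortest-path computation. For each intermediate vertex k = 0, 1, …, 3, update dist[i][j] ← min(dist[i][j], dist[i][k] + dist[k][j]). The final matrix gives, for each (i, j), the minimum total weight of any directed path from i to j (possibly empty when i = j).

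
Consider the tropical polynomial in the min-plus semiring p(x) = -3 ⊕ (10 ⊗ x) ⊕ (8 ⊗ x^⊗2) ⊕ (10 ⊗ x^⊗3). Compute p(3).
p(3) = -3

A tropical monomial a ⊗ x^⊗i evaluates to a + i · x. Evaluating each term at x = 3:
  Term 0 contributes -3 + 0 · 3 = -3
  Term 1 contributes 10 + 1 · 3 = 13
  Term 2 contributes 8 + 2 · 3 = 14
  Term 3 contributes 10 + 3 · 3 = 19
p(3) = ⊕ of these = min[-3, 13, 14, 19] = -3.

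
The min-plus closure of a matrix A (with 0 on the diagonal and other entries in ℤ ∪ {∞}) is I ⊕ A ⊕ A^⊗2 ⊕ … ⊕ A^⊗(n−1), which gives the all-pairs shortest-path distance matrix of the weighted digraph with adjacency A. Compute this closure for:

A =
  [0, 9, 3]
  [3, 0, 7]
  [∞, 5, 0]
Closure =
  [0, 8, 3]
  [3, 0, 6]
  [8, 5, 0]

This is the Floyd-Warshall all-pairs shortest-path computation. For each intermediate vertex k = 0, 1, …, 2, update dist[i][j] ← min(dist[i][j], dist[i][k] + dist[k][j]). The final matrix gives, for each (i, j), the minimum total weight of any directed path from i to j (possibly empty when i = j).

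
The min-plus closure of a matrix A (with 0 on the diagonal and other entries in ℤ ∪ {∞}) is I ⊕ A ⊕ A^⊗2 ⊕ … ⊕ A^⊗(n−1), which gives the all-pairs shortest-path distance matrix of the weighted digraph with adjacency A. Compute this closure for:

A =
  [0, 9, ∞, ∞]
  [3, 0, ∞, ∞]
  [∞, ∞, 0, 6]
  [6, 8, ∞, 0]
Closure =
  [0, 9, ∞, ∞]
  [3, 0, ∞, ∞]
  [12, 14, 0, 6]
  [6, 8, ∞, 0]

This is the Floyd-Warshall all-pairs shortest-path computation. For each intermediate vertex k = 0, 1, …, 3, update dist[i][j] ← min(dist[i][j], dist[i][k] + dist[k][j]). The final matrix gives, for each (i, j), the minimum total weight of any directed path from i to j (possibly empty when i = j).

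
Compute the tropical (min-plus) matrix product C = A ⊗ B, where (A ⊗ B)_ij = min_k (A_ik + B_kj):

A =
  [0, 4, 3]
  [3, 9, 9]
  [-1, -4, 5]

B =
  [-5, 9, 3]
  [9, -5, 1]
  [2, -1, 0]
A ⊗ B =
  [-5, -1, 3]
  [-2, 4, 6]
  [-6, -9, -3]

Apply the min-plus product entry-by-entry:
  C[0][0] = min over k of (A[0][0] + B[0][0] = 0 + -5 = -5, A[0][1] + B[1][0] = 4 + 9 = 13, A[0][2] + B[2][0] = 3 + 2 = 5) = -5 (attained at k = 0)
  C[0][1] = min over k of (A[0][0] + B[0][1] = 0 + 9 = 9, A[0][1] + B[1][1] = 4 + -5 = -1, A[0][2] + B[2][1] = 3 + -1 = 2) = -1 (attained at k = 1)
  C[0][2] = min over k of (A[0][0] + B[0][2] = 0 + 3 = 3, A[0][1] + B[1][2] = 4 + 1 = 5, A[0][2] + B[2][2] = 3 + 0 = 3) = 3 (attained at k = 0)
  C[1][0] = min over k of (A[1][0] + B[0][0] = 3 + -5 = -2, A[1][1] + B[1][0] = 9 + 9 = 18, A[1][2] + B[2][0] = 9 + 2 = 11) = -2 (attained at k = 0)
  C[1][1] = min over k of (A[1][0] + B[0][1] = 3 + 9 = 12, A[1][1] + B[1][1] = 9 + -5 = 4, A[1][2] + B[2][1] = 9 + -1 = 8) = 4 (attained at k = 1)
  C[1][2] = min over k of (A[1][0] + B[0][2] = 3 + 3 = 6, A[1][1] + B[1][2] = 9 + 1 = 10, A[1][2] + B[2][2] = 9 + 0 = 9) = 6 (attained at k = 0)
  C[2][0] = min over k of (A[2][0] + B[0][0] = -1 + -5 = -6, A[2][1] + B[1][0] = -4 + 9 = 5, A[2][2] + B[2][0] = 5 + 2 = 7) = -6 (attained at k = 0)
  C[2][1] = min over k of (A[2][0] + B[0][1] = -1 + 9 = 8, A[2][1] + B[1][1] = -4 + -5 = -9, A[2][2] + B[2][1] = 5 + -1 = 4) = -9 (attained at k = 1)
  C[2][2] = min over k of (A[2][0] + B[0][2] = -1 + 3 = 2, A[2][1] + B[1][2] = -4 + 1 = -3, A[2][2] + B[2][2] = 5 + 0 = 5) = -3 (attained at k = 1)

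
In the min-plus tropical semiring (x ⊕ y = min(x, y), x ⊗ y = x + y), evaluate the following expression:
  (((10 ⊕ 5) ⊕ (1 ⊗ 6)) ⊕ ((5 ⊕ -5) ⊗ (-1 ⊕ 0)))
(((10 ⊕ 5) ⊕ (1 ⊗ 6)) ⊕ ((5 ⊕ -5) ⊗ (-1 ⊕ 0))) = -6

Expand innermost to outermost. Recall ⊕ takes the minimum of its arguments and ⊗ takes their sum. Working out the expression (((10 ⊕ 5) ⊕ (1 ⊗ 6)) ⊕ ((5 ⊕ -5) ⊗ (-1 ⊕ 0))) gives -6.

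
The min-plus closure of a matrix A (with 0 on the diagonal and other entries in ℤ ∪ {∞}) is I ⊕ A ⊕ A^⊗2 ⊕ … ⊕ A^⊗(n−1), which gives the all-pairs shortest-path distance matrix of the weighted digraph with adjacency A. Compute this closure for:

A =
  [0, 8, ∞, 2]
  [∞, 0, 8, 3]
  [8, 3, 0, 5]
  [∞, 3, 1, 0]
Closure =
  [0, 5, 3, 2]
  [12, 0, 4, 3]
  [8, 3, 0, 5]
  [9, 3, 1, 0]

This is the Floyd-Warshall all-pairs shortest-path computation. For each intermediate vertex k = 0, 1, …, 3, update dist[i][j] ← min(dist[i][j], dist[i][k] + dist[k][j]). The final matrix gives, for each (i, j), the minimum total weight of any directed path from i to j (possibly empty when i = j).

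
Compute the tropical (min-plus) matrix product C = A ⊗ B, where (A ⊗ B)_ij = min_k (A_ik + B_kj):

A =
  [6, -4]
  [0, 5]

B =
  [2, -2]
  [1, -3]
A ⊗ B =
  [-3, -7]
  [2, -2]

Apply the min-plus product entry-by-entry:
  C[0][0] = min over k of (A[0][0] + B[0][0] = 6 + 2 = 8, A[0][1] + B[1][0] = -4 + 1 = -3) = -3 (attained at k = 1)
  C[0][1] = min over k of (A[0][0] + B[0][1] = 6 + -2 = 4, A[0][1] + B[1][1] = -4 + -3 = -7) = -7 (attained at k = 1)
  C[1][0] = min over k of (A[1][0] + B[0][0] = 0 + 2 = 2, A[1][1] + B[1][0] = 5 + 1 = 6) = 2 (attained at k = 0)
  C[1][1] = min over k of (A[1][0] + B[0][1] = 0 + -2 = -2, A[1][1] + B[1][1] = 5 + -3 = 2) = -2 (attained at k = 0)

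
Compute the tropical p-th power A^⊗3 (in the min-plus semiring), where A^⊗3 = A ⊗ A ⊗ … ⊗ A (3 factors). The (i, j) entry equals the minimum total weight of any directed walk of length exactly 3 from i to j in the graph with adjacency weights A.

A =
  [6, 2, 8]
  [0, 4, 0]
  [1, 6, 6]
A^⊗3 =
  [3, 4, 6]
  [2, 3, 2]
  [3, 7, 3]

Each entry (A^⊗3)_ij equals the minimum over all length-3 walks i = v_0 → v_1 → … → v_3 = j of Σ_t A[v_t][v_{t+1}]. For example, for (i, j) = (0, 2) we minimise over 9 possible intermediate vertex sequences; the minimum is 6, attained along the walk 0 → 1 → 1 → 2.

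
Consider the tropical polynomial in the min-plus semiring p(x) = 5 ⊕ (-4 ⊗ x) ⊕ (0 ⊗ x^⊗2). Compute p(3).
p(3) = -1

A tropical monomial a ⊗ x^⊗i evaluates to a + i · x. Evaluating each term at x = 3:
  Term 0 contributes 5 + 0 · 3 = 5
  Term 1 contributes -4 + 1 · 3 = -1
  Term 2 contributes 0 + 2 · 3 = 6
p(3) = ⊕ of these = min[5, -1, 6] = -1.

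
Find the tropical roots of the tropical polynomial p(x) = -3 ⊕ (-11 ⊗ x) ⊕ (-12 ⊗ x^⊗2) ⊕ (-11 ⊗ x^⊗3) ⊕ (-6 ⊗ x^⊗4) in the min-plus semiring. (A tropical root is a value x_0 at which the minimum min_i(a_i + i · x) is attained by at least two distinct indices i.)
Roots: {-5, -1, 1, 8}

Each tropical root is a break point of the lower envelope of the lines y = a_i + i · x (there are 5 lines, with slopes 0, 1, ..., 4). Only the lines that attain the minimum somewhere contribute to roots; other lines are dominated. Here the surviving (envelope) indices are i = 4, i = 3, i = 2, i = 1, i = 0.
Intersections between consecutive envelope lines give the roots: for adjacent envelope indices i < j the intersection is x = (a_i − a_j) / (j − i). Reading off the sorted break points: {-5, -1, 1, 8}.
Verification: at each break x_0, at least two indices attain the minimum of min_i(a_i + i · x_0).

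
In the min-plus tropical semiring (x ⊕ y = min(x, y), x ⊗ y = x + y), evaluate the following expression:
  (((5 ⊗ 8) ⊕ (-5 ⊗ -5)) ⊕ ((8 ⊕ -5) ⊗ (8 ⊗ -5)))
(((5 ⊗ 8) ⊕ (-5 ⊗ -5)) ⊕ ((8 ⊕ -5) ⊗ (8 ⊗ -5))) = -10

Expand innermost to outermost. Recall ⊕ takes the minimum of its arguments and ⊗ takes their sum. Working out the expression (((5 ⊗ 8) ⊕ (-5 ⊗ -5)) ⊕ ((8 ⊕ -5) ⊗ (8 ⊗ -5))) gives -10.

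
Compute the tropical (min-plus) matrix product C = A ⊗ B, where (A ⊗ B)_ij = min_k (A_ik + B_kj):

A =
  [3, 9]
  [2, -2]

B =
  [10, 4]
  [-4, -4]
A ⊗ B =
  [5, 5]
  [-6, -6]

Apply the min-plus product entry-by-entry:
  C[0][0] = min over k of (A[0][0] + B[0][0] = 3 + 10 = 13, A[0][1] + B[1][0] = 9 + -4 = 5) = 5 (attained at k = 1)
  C[0][1] = min over k of (A[0][0] + B[0][1] = 3 + 4 = 7, A[0][1] + B[1][1] = 9 + -4 = 5) = 5 (attained at k = 1)
  C[1][0] = min over k of (A[1][0] + B[0][0] = 2 + 10 = 12, A[1][1] + B[1][0] = -2 + -4 = -6) = -6 (attained at k = 1)
  C[1][1] = min over k of (A[1][0] + B[0][1] = 2 + 4 = 6, A[1][1] + B[1][1] = -2 + -4 = -6) = -6 (attained at k = 1)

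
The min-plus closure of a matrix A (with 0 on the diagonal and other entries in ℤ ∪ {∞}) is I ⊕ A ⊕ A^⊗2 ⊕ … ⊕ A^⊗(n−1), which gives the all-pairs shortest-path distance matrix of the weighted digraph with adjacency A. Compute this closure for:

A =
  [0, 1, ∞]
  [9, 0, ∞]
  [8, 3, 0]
Closure =
  [0, 1, ∞]
  [9, 0, ∞]
  [8, 3, 0]

This is the Floyd-Warshall all-pairs shortest-path computation. For each intermediate vertex k = 0, 1, …, 2, update dist[i][j] ← min(dist[i][j], dist[i][k] + dist[k][j]). The final matrix gives, for each (i, j), the minimum total weight of any directed path from i to j (possibly empty when i = j).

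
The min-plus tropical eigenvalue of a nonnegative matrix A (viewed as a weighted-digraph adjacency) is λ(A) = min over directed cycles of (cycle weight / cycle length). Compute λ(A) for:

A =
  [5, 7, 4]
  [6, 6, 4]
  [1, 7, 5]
λ(A) = 5/2

Enumerate directed cycles and compute their means (weight / length). Sample:
  cycle 0 → 0: weight = 5, length = 1, mean = 5/1 ≈ 5.000
  cycle 1 → 1: weight = 6, length = 1, mean = 6/1 ≈ 6.000
  cycle 2 → 2: weight = 5, length = 1, mean = 5/1 ≈ 5.000
  cycle 0 → 1 → 0: weight = 13, length = 2, mean = 13/2 ≈ 6.500
  cycle 0 → 2 → 0: weight = 5, length = 2, mean = 5/2 ≈ 2.500
  cycle 1 → 0 → 1: weight = 13, length = 2, mean = 13/2 ≈ 6.500
Minimum mean = 2.500, attained e.g. along the cycle 0 → 2 → 0 with weight 5 and length 2. So λ(A) = 5/2 = 5/2.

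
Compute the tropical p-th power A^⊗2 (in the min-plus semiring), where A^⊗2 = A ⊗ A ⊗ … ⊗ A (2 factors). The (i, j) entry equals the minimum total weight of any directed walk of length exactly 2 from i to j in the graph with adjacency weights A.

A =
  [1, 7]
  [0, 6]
A^⊗2 =
  [2, 8]
  [1, 7]

Each entry (A^⊗2)_ij equals the minimum over all length-2 walks i = v_0 → v_1 → … → v_2 = j of Σ_t A[v_t][v_{t+1}]. For example, for (i, j) = (0, 1) we minimise over 2 possible intermediate vertex sequences; the minimum is 8, attained along the walk 0 → 0 → 1.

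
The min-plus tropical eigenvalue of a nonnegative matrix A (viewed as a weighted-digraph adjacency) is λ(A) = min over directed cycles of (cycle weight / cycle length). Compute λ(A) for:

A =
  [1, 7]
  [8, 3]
λ(A) = 1

Enumerate directed cycles and compute their means (weight / length). Sample:
  cycle 0 → 0: weight = 1, length = 1, mean = 1/1 ≈ 1.000
  cycle 1 → 1: weight = 3, length = 1, mean = 3/1 ≈ 3.000
  cycle 0 → 1 → 0: weight = 15, length = 2, mean = 15/2 ≈ 7.500
  cycle 1 → 0 → 1: weight = 15, length = 2, mean = 15/2 ≈ 7.500
Minimum mean = 1.000, attained e.g. along the cycle 0 → 0 with weight 1 and length 1. So λ(A) = 1/1 = 1.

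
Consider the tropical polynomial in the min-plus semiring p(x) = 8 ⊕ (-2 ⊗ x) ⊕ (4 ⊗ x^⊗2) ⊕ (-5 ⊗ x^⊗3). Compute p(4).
p(4) = 2

A tropical monomial a ⊗ x^⊗i evaluates to a + i · x. Evaluating each term at x = 4:
  Term 0 contributes 8 + 0 · 4 = 8
  Term 1 contributes -2 + 1 · 4 = 2
  Term 2 contributes 4 + 2 · 4 = 12
  Term 3 contributes -5 + 3 · 4 = 7
p(4) = ⊕ of these = min[8, 2, 12, 7] = 2.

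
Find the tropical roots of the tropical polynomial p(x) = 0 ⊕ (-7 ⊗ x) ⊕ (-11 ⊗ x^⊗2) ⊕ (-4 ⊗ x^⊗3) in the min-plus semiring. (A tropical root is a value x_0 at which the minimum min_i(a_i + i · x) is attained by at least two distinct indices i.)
Roots: {-7, 4, 7}

Each tropical root is a break point of the lower envelope of the lines y = a_i + i · x (there are 4 lines, with slopes 0, 1, ..., 3). Only the lines that attain the minimum somewhere contribute to roots; other lines are dominated. Here the surviving (envelope) indices are i = 3, i = 2, i = 1, i = 0.
Intersections between consecutive envelope lines give the roots: for adjacent envelope indices i < j the intersection is x = (a_i − a_j) / (j − i). Reading off the sorted break points: {-7, 4, 7}.
Verification: at each break x_0, at least two indices attain the minimum of min_i(a_i + i · x_0).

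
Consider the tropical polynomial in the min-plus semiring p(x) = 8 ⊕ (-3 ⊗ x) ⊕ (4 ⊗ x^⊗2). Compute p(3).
p(3) = 0

A tropical monomial a ⊗ x^⊗i evaluates to a + i · x. Evaluating each term at x = 3:
  Term 0 contributes 8 + 0 · 3 = 8
  Term 1 contributes -3 + 1 · 3 = 0
  Term 2 contributes 4 + 2 · 3 = 10
p(3) = ⊕ of these = min[8, 0, 10] = 0.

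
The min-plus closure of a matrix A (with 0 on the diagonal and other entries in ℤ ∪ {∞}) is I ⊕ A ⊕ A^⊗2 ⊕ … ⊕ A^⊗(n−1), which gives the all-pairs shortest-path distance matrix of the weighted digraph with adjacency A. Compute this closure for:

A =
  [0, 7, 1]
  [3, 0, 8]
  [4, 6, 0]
Closure =
  [0, 7, 1]
  [3, 0, 4]
  [4, 6, 0]

This is the Floyd-Warshall all-pairs shortest-path computation. For each intermediate vertex k = 0, 1, …, 2, update dist[i][j] ← min(dist[i][j], dist[i][k] + dist[k][j]). The final matrix gives, for each (i, j), the minimum total weight of any directed path from i to j (possibly empty when i = j).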